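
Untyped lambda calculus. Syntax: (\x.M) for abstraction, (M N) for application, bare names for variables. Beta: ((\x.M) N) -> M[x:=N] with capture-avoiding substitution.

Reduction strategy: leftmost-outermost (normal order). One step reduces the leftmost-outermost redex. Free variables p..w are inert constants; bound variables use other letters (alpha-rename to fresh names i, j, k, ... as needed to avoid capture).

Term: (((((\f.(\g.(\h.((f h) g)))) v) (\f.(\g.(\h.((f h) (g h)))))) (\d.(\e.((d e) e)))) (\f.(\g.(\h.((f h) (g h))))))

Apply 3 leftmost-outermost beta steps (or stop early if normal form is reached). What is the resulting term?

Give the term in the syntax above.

Answer: (((v (\d.(\e.((d e) e)))) (\f.(\g.(\h.((f h) (g h)))))) (\f.(\g.(\h.((f h) (g h))))))

Derivation:
Step 0: (((((\f.(\g.(\h.((f h) g)))) v) (\f.(\g.(\h.((f h) (g h)))))) (\d.(\e.((d e) e)))) (\f.(\g.(\h.((f h) (g h))))))
Step 1: ((((\g.(\h.((v h) g))) (\f.(\g.(\h.((f h) (g h)))))) (\d.(\e.((d e) e)))) (\f.(\g.(\h.((f h) (g h))))))
Step 2: (((\h.((v h) (\f.(\g.(\h.((f h) (g h))))))) (\d.(\e.((d e) e)))) (\f.(\g.(\h.((f h) (g h))))))
Step 3: (((v (\d.(\e.((d e) e)))) (\f.(\g.(\h.((f h) (g h)))))) (\f.(\g.(\h.((f h) (g h))))))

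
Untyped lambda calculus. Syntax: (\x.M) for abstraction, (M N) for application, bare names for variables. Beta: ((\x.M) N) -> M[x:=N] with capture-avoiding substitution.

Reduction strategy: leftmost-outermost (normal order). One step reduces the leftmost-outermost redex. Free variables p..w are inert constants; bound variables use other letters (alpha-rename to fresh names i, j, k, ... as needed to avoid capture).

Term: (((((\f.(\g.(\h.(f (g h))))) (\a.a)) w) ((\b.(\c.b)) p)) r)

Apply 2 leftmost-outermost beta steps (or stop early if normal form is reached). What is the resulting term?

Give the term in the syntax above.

Step 0: (((((\f.(\g.(\h.(f (g h))))) (\a.a)) w) ((\b.(\c.b)) p)) r)
Step 1: ((((\g.(\h.((\a.a) (g h)))) w) ((\b.(\c.b)) p)) r)
Step 2: (((\h.((\a.a) (w h))) ((\b.(\c.b)) p)) r)

Answer: (((\h.((\a.a) (w h))) ((\b.(\c.b)) p)) r)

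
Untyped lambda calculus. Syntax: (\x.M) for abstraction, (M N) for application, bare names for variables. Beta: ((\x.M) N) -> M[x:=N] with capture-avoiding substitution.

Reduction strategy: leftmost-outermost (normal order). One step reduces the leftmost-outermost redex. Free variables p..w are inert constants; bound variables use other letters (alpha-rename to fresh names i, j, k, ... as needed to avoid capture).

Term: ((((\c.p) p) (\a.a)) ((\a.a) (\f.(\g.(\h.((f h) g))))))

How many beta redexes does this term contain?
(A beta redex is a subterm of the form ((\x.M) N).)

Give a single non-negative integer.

Term: ((((\c.p) p) (\a.a)) ((\a.a) (\f.(\g.(\h.((f h) g))))))
  Redex: ((\c.p) p)
  Redex: ((\a.a) (\f.(\g.(\h.((f h) g)))))
Total redexes: 2

Answer: 2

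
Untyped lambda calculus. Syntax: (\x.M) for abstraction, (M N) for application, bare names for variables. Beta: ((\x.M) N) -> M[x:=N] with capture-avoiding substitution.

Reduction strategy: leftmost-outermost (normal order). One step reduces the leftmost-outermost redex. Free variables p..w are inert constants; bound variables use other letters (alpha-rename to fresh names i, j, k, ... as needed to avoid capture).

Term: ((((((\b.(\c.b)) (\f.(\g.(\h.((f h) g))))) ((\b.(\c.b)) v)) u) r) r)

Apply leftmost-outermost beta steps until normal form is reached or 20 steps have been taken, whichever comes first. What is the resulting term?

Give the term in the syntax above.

Step 0: ((((((\b.(\c.b)) (\f.(\g.(\h.((f h) g))))) ((\b.(\c.b)) v)) u) r) r)
Step 1: (((((\c.(\f.(\g.(\h.((f h) g))))) ((\b.(\c.b)) v)) u) r) r)
Step 2: ((((\f.(\g.(\h.((f h) g)))) u) r) r)
Step 3: (((\g.(\h.((u h) g))) r) r)
Step 4: ((\h.((u h) r)) r)
Step 5: ((u r) r)

Answer: ((u r) r)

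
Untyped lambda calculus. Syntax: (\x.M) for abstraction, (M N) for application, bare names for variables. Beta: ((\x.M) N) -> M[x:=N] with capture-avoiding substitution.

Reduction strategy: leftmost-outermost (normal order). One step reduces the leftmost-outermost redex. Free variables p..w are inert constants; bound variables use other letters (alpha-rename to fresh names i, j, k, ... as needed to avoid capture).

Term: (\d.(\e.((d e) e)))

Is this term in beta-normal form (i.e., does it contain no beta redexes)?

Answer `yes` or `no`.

Answer: yes

Derivation:
Term: (\d.(\e.((d e) e)))
No beta redexes found.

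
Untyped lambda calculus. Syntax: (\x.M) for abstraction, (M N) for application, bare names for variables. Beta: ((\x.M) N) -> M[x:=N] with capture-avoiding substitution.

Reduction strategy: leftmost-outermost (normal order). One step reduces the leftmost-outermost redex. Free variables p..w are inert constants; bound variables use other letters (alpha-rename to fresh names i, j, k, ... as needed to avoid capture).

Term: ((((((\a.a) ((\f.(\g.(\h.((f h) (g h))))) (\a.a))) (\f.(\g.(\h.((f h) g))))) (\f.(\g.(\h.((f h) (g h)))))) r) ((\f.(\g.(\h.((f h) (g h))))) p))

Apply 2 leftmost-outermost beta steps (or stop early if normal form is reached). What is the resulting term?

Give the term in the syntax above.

Step 0: ((((((\a.a) ((\f.(\g.(\h.((f h) (g h))))) (\a.a))) (\f.(\g.(\h.((f h) g))))) (\f.(\g.(\h.((f h) (g h)))))) r) ((\f.(\g.(\h.((f h) (g h))))) p))
Step 1: ((((((\f.(\g.(\h.((f h) (g h))))) (\a.a)) (\f.(\g.(\h.((f h) g))))) (\f.(\g.(\h.((f h) (g h)))))) r) ((\f.(\g.(\h.((f h) (g h))))) p))
Step 2: (((((\g.(\h.(((\a.a) h) (g h)))) (\f.(\g.(\h.((f h) g))))) (\f.(\g.(\h.((f h) (g h)))))) r) ((\f.(\g.(\h.((f h) (g h))))) p))

Answer: (((((\g.(\h.(((\a.a) h) (g h)))) (\f.(\g.(\h.((f h) g))))) (\f.(\g.(\h.((f h) (g h)))))) r) ((\f.(\g.(\h.((f h) (g h))))) p))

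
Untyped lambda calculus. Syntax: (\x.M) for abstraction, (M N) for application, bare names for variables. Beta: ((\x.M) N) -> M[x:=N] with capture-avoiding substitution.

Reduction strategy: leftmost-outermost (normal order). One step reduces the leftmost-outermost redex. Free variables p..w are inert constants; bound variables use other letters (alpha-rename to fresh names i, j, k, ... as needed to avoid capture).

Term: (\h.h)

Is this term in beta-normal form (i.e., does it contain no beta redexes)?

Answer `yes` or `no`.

Term: (\h.h)
No beta redexes found.

Answer: yes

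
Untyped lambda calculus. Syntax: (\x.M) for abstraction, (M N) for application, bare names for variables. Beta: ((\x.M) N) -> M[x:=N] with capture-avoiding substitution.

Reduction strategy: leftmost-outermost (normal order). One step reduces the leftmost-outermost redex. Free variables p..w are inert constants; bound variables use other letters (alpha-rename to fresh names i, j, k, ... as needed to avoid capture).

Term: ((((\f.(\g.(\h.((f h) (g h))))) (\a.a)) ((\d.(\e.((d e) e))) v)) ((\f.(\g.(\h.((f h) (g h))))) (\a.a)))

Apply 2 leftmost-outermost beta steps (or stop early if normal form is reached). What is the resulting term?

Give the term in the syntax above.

Step 0: ((((\f.(\g.(\h.((f h) (g h))))) (\a.a)) ((\d.(\e.((d e) e))) v)) ((\f.(\g.(\h.((f h) (g h))))) (\a.a)))
Step 1: (((\g.(\h.(((\a.a) h) (g h)))) ((\d.(\e.((d e) e))) v)) ((\f.(\g.(\h.((f h) (g h))))) (\a.a)))
Step 2: ((\h.(((\a.a) h) (((\d.(\e.((d e) e))) v) h))) ((\f.(\g.(\h.((f h) (g h))))) (\a.a)))

Answer: ((\h.(((\a.a) h) (((\d.(\e.((d e) e))) v) h))) ((\f.(\g.(\h.((f h) (g h))))) (\a.a)))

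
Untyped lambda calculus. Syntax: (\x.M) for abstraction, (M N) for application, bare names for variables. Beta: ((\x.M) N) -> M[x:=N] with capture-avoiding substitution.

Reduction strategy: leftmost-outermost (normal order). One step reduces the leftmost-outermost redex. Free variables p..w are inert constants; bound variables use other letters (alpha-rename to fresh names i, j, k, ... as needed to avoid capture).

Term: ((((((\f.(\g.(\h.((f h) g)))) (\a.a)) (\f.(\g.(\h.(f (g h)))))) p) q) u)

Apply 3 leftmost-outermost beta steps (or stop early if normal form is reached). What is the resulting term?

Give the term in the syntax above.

Answer: (((((\a.a) p) (\f.(\g.(\h.(f (g h)))))) q) u)

Derivation:
Step 0: ((((((\f.(\g.(\h.((f h) g)))) (\a.a)) (\f.(\g.(\h.(f (g h)))))) p) q) u)
Step 1: (((((\g.(\h.(((\a.a) h) g))) (\f.(\g.(\h.(f (g h)))))) p) q) u)
Step 2: ((((\h.(((\a.a) h) (\f.(\g.(\h.(f (g h))))))) p) q) u)
Step 3: (((((\a.a) p) (\f.(\g.(\h.(f (g h)))))) q) u)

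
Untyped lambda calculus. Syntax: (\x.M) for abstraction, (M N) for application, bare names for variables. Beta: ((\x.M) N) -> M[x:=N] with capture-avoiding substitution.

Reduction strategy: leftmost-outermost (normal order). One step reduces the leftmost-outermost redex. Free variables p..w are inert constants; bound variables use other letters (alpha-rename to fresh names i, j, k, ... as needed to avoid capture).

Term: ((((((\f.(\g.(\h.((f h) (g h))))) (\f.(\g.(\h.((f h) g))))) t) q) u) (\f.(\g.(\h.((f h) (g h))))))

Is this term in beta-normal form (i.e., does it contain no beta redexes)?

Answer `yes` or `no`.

Answer: no

Derivation:
Term: ((((((\f.(\g.(\h.((f h) (g h))))) (\f.(\g.(\h.((f h) g))))) t) q) u) (\f.(\g.(\h.((f h) (g h))))))
Found 1 beta redex(es).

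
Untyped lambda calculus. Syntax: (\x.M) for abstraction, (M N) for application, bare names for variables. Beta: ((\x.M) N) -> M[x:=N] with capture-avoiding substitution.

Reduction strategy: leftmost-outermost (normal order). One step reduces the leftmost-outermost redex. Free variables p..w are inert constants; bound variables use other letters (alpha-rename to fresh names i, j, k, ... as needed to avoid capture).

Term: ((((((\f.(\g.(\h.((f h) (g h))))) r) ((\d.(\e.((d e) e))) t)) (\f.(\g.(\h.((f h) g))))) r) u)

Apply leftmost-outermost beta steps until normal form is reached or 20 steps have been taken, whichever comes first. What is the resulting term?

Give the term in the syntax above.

Answer: ((((r (\f.(\g.(\h.((f h) g))))) ((t (\f.(\g.(\h.((f h) g))))) (\f.(\g.(\h.((f h) g)))))) r) u)

Derivation:
Step 0: ((((((\f.(\g.(\h.((f h) (g h))))) r) ((\d.(\e.((d e) e))) t)) (\f.(\g.(\h.((f h) g))))) r) u)
Step 1: (((((\g.(\h.((r h) (g h)))) ((\d.(\e.((d e) e))) t)) (\f.(\g.(\h.((f h) g))))) r) u)
Step 2: ((((\h.((r h) (((\d.(\e.((d e) e))) t) h))) (\f.(\g.(\h.((f h) g))))) r) u)
Step 3: ((((r (\f.(\g.(\h.((f h) g))))) (((\d.(\e.((d e) e))) t) (\f.(\g.(\h.((f h) g)))))) r) u)
Step 4: ((((r (\f.(\g.(\h.((f h) g))))) ((\e.((t e) e)) (\f.(\g.(\h.((f h) g)))))) r) u)
Step 5: ((((r (\f.(\g.(\h.((f h) g))))) ((t (\f.(\g.(\h.((f h) g))))) (\f.(\g.(\h.((f h) g)))))) r) u)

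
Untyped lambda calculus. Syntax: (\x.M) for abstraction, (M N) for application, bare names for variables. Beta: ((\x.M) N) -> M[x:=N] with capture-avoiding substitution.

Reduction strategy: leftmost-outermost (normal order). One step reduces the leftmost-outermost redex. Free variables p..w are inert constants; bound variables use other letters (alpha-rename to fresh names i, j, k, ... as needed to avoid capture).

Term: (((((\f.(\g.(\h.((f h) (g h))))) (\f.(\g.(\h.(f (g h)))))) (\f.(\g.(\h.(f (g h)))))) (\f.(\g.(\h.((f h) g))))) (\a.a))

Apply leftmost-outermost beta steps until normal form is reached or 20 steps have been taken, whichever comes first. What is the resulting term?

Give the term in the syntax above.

Step 0: (((((\f.(\g.(\h.((f h) (g h))))) (\f.(\g.(\h.(f (g h)))))) (\f.(\g.(\h.(f (g h)))))) (\f.(\g.(\h.((f h) g))))) (\a.a))
Step 1: ((((\g.(\h.(((\f.(\g.(\h.(f (g h))))) h) (g h)))) (\f.(\g.(\h.(f (g h)))))) (\f.(\g.(\h.((f h) g))))) (\a.a))
Step 2: (((\h.(((\f.(\g.(\h.(f (g h))))) h) ((\f.(\g.(\h.(f (g h))))) h))) (\f.(\g.(\h.((f h) g))))) (\a.a))
Step 3: ((((\f.(\g.(\h.(f (g h))))) (\f.(\g.(\h.((f h) g))))) ((\f.(\g.(\h.(f (g h))))) (\f.(\g.(\h.((f h) g)))))) (\a.a))
Step 4: (((\g.(\h.((\f.(\g.(\h.((f h) g)))) (g h)))) ((\f.(\g.(\h.(f (g h))))) (\f.(\g.(\h.((f h) g)))))) (\a.a))
Step 5: ((\h.((\f.(\g.(\h.((f h) g)))) (((\f.(\g.(\h.(f (g h))))) (\f.(\g.(\h.((f h) g))))) h))) (\a.a))
Step 6: ((\f.(\g.(\h.((f h) g)))) (((\f.(\g.(\h.(f (g h))))) (\f.(\g.(\h.((f h) g))))) (\a.a)))
Step 7: (\g.(\h.(((((\f.(\g.(\h.(f (g h))))) (\f.(\g.(\h.((f h) g))))) (\a.a)) h) g)))
Step 8: (\g.(\h.((((\g.(\h.((\f.(\g.(\h.((f h) g)))) (g h)))) (\a.a)) h) g)))
Step 9: (\g.(\h.(((\h.((\f.(\g.(\h.((f h) g)))) ((\a.a) h))) h) g)))
Step 10: (\g.(\h.(((\f.(\g.(\h.((f h) g)))) ((\a.a) h)) g)))
Step 11: (\g.(\h.((\g.(\i.((((\a.a) h) i) g))) g)))
Step 12: (\g.(\h.(\i.((((\a.a) h) i) g))))
Step 13: (\g.(\h.(\i.((h i) g))))

Answer: (\g.(\h.(\i.((h i) g))))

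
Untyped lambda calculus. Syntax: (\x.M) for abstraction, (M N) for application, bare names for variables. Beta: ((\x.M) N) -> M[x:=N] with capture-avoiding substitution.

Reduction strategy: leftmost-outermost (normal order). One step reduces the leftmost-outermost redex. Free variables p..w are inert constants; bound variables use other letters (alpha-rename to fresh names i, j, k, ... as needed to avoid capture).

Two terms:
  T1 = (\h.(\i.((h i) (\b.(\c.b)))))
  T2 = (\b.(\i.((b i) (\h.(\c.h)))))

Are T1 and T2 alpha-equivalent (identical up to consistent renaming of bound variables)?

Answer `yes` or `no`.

Answer: yes

Derivation:
Term 1: (\h.(\i.((h i) (\b.(\c.b)))))
Term 2: (\b.(\i.((b i) (\h.(\c.h)))))
Alpha-equivalence: compare structure up to binder renaming.
Result: True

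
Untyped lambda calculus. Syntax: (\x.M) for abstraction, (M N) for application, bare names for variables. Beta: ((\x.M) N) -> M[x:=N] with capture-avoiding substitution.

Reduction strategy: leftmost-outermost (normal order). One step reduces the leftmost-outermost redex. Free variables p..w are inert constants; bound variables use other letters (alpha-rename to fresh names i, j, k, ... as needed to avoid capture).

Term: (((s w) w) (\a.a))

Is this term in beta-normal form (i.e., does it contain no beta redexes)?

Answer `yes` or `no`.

Term: (((s w) w) (\a.a))
No beta redexes found.

Answer: yes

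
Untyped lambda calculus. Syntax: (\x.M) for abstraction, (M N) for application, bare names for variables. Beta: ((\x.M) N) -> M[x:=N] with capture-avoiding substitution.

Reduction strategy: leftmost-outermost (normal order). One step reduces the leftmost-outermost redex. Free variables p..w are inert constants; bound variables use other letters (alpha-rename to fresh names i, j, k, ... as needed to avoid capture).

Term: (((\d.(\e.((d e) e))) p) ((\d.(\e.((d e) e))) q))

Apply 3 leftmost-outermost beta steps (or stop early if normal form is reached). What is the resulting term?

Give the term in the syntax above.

Step 0: (((\d.(\e.((d e) e))) p) ((\d.(\e.((d e) e))) q))
Step 1: ((\e.((p e) e)) ((\d.(\e.((d e) e))) q))
Step 2: ((p ((\d.(\e.((d e) e))) q)) ((\d.(\e.((d e) e))) q))
Step 3: ((p (\e.((q e) e))) ((\d.(\e.((d e) e))) q))

Answer: ((p (\e.((q e) e))) ((\d.(\e.((d e) e))) q))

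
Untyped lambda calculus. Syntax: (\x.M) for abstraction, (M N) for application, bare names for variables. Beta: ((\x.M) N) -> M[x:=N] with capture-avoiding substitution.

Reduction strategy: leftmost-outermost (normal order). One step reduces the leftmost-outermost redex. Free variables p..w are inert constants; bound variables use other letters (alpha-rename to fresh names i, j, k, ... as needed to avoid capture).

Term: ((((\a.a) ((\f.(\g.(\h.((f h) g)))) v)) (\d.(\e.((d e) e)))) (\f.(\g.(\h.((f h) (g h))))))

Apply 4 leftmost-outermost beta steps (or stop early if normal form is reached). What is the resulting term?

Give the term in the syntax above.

Answer: ((v (\f.(\g.(\h.((f h) (g h)))))) (\d.(\e.((d e) e))))

Derivation:
Step 0: ((((\a.a) ((\f.(\g.(\h.((f h) g)))) v)) (\d.(\e.((d e) e)))) (\f.(\g.(\h.((f h) (g h))))))
Step 1: ((((\f.(\g.(\h.((f h) g)))) v) (\d.(\e.((d e) e)))) (\f.(\g.(\h.((f h) (g h))))))
Step 2: (((\g.(\h.((v h) g))) (\d.(\e.((d e) e)))) (\f.(\g.(\h.((f h) (g h))))))
Step 3: ((\h.((v h) (\d.(\e.((d e) e))))) (\f.(\g.(\h.((f h) (g h))))))
Step 4: ((v (\f.(\g.(\h.((f h) (g h)))))) (\d.(\e.((d e) e))))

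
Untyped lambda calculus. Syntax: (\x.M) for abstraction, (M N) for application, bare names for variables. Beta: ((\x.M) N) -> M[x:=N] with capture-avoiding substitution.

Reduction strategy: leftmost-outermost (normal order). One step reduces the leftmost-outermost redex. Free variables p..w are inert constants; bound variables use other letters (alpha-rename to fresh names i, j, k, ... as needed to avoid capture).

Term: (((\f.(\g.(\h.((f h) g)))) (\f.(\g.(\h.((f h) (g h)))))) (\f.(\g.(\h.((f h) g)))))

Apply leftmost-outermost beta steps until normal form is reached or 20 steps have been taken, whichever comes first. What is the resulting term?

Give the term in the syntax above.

Step 0: (((\f.(\g.(\h.((f h) g)))) (\f.(\g.(\h.((f h) (g h)))))) (\f.(\g.(\h.((f h) g)))))
Step 1: ((\g.(\h.(((\f.(\g.(\h.((f h) (g h))))) h) g))) (\f.(\g.(\h.((f h) g)))))
Step 2: (\h.(((\f.(\g.(\h.((f h) (g h))))) h) (\f.(\g.(\h.((f h) g))))))
Step 3: (\h.((\g.(\i.((h i) (g i)))) (\f.(\g.(\h.((f h) g))))))
Step 4: (\h.(\i.((h i) ((\f.(\g.(\h.((f h) g)))) i))))
Step 5: (\h.(\i.((h i) (\g.(\h.((i h) g))))))

Answer: (\h.(\i.((h i) (\g.(\h.((i h) g))))))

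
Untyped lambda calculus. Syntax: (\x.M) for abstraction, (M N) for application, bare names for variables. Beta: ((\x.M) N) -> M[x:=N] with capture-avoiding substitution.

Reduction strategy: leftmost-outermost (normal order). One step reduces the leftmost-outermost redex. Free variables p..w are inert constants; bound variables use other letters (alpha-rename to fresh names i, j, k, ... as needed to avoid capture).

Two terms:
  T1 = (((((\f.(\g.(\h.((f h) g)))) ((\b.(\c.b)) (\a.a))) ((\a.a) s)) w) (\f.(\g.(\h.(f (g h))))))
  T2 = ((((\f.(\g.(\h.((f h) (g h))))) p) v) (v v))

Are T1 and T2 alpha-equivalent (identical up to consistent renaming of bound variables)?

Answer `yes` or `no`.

Answer: no

Derivation:
Term 1: (((((\f.(\g.(\h.((f h) g)))) ((\b.(\c.b)) (\a.a))) ((\a.a) s)) w) (\f.(\g.(\h.(f (g h))))))
Term 2: ((((\f.(\g.(\h.((f h) (g h))))) p) v) (v v))
Alpha-equivalence: compare structure up to binder renaming.
Result: False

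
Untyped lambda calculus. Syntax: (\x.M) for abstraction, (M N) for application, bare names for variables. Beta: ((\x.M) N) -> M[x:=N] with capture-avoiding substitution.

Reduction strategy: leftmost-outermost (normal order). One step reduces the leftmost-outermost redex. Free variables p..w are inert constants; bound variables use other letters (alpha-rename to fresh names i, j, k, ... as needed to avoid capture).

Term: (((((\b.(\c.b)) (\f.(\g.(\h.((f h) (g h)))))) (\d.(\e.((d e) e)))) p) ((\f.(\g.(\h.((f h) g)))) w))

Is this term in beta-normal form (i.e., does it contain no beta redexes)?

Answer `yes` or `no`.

Answer: no

Derivation:
Term: (((((\b.(\c.b)) (\f.(\g.(\h.((f h) (g h)))))) (\d.(\e.((d e) e)))) p) ((\f.(\g.(\h.((f h) g)))) w))
Found 2 beta redex(es).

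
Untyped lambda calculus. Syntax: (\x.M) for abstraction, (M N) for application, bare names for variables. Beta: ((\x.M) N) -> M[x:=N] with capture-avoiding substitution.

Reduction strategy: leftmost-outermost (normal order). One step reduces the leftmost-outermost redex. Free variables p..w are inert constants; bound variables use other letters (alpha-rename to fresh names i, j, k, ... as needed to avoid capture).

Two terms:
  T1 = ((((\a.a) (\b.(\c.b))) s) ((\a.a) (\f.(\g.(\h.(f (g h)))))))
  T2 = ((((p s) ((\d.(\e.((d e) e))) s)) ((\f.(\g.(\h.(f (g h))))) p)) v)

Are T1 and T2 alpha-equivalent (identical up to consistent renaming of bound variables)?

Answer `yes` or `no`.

Answer: no

Derivation:
Term 1: ((((\a.a) (\b.(\c.b))) s) ((\a.a) (\f.(\g.(\h.(f (g h)))))))
Term 2: ((((p s) ((\d.(\e.((d e) e))) s)) ((\f.(\g.(\h.(f (g h))))) p)) v)
Alpha-equivalence: compare structure up to binder renaming.
Result: False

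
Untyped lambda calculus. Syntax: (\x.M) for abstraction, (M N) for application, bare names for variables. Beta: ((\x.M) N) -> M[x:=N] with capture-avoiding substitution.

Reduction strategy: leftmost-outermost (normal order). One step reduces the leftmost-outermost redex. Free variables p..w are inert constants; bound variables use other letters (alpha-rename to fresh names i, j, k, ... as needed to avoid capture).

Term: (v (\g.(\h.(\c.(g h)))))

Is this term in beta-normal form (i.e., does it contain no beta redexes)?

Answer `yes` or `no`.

Term: (v (\g.(\h.(\c.(g h)))))
No beta redexes found.

Answer: yes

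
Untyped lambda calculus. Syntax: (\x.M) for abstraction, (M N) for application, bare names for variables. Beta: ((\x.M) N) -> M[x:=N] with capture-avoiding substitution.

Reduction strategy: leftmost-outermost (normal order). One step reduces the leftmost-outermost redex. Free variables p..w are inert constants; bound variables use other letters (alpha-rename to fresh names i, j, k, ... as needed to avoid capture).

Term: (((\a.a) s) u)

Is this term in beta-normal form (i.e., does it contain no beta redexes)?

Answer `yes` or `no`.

Answer: no

Derivation:
Term: (((\a.a) s) u)
Found 1 beta redex(es).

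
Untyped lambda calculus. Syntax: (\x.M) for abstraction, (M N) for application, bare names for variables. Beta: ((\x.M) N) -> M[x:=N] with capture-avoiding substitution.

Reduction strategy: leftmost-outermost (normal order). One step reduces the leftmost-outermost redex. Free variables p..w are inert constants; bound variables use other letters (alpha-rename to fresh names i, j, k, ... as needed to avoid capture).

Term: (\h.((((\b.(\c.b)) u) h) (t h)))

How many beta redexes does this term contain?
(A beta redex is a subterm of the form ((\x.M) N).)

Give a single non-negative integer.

Answer: 1

Derivation:
Term: (\h.((((\b.(\c.b)) u) h) (t h)))
  Redex: ((\b.(\c.b)) u)
Total redexes: 1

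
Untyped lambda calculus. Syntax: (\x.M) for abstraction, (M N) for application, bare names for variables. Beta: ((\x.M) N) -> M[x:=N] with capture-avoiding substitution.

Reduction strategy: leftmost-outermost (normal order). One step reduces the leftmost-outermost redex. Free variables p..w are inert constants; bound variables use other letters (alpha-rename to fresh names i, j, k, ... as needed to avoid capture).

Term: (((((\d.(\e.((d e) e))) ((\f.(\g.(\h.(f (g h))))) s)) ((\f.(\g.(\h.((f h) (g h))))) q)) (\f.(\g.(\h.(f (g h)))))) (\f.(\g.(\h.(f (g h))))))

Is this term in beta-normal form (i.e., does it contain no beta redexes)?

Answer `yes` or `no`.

Answer: no

Derivation:
Term: (((((\d.(\e.((d e) e))) ((\f.(\g.(\h.(f (g h))))) s)) ((\f.(\g.(\h.((f h) (g h))))) q)) (\f.(\g.(\h.(f (g h)))))) (\f.(\g.(\h.(f (g h))))))
Found 3 beta redex(es).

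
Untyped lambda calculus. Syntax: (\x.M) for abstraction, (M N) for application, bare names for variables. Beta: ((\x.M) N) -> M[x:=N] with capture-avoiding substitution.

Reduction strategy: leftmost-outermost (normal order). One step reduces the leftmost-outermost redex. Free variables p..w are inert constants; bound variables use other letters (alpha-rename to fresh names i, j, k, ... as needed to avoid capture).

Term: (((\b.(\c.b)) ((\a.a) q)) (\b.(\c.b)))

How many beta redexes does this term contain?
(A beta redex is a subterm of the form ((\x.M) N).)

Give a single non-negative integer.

Answer: 2

Derivation:
Term: (((\b.(\c.b)) ((\a.a) q)) (\b.(\c.b)))
  Redex: ((\b.(\c.b)) ((\a.a) q))
  Redex: ((\a.a) q)
Total redexes: 2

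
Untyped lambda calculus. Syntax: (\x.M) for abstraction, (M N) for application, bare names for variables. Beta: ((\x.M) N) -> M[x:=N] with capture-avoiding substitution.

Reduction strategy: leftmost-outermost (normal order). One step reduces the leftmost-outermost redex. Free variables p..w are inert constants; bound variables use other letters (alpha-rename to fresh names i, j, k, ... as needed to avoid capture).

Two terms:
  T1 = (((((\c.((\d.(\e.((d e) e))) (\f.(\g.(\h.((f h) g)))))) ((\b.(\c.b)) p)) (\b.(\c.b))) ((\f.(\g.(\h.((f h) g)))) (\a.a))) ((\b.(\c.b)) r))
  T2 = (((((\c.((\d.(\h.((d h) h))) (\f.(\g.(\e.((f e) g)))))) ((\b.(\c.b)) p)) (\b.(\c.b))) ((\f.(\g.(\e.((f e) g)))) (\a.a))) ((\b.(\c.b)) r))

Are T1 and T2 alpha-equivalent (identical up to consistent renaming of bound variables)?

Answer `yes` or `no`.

Term 1: (((((\c.((\d.(\e.((d e) e))) (\f.(\g.(\h.((f h) g)))))) ((\b.(\c.b)) p)) (\b.(\c.b))) ((\f.(\g.(\h.((f h) g)))) (\a.a))) ((\b.(\c.b)) r))
Term 2: (((((\c.((\d.(\h.((d h) h))) (\f.(\g.(\e.((f e) g)))))) ((\b.(\c.b)) p)) (\b.(\c.b))) ((\f.(\g.(\e.((f e) g)))) (\a.a))) ((\b.(\c.b)) r))
Alpha-equivalence: compare structure up to binder renaming.
Result: True

Answer: yes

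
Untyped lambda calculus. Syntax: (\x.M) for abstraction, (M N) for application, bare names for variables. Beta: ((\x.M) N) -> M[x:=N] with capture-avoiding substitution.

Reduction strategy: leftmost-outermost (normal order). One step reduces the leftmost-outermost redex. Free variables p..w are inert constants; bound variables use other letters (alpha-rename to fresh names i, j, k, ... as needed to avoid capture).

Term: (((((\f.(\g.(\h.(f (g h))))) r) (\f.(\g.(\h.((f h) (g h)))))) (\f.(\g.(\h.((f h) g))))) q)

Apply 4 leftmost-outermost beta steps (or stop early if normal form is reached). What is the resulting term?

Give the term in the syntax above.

Answer: ((r (\g.(\h.(((\f.(\g.(\h.((f h) g)))) h) (g h))))) q)

Derivation:
Step 0: (((((\f.(\g.(\h.(f (g h))))) r) (\f.(\g.(\h.((f h) (g h)))))) (\f.(\g.(\h.((f h) g))))) q)
Step 1: ((((\g.(\h.(r (g h)))) (\f.(\g.(\h.((f h) (g h)))))) (\f.(\g.(\h.((f h) g))))) q)
Step 2: (((\h.(r ((\f.(\g.(\h.((f h) (g h))))) h))) (\f.(\g.(\h.((f h) g))))) q)
Step 3: ((r ((\f.(\g.(\h.((f h) (g h))))) (\f.(\g.(\h.((f h) g)))))) q)
Step 4: ((r (\g.(\h.(((\f.(\g.(\h.((f h) g)))) h) (g h))))) q)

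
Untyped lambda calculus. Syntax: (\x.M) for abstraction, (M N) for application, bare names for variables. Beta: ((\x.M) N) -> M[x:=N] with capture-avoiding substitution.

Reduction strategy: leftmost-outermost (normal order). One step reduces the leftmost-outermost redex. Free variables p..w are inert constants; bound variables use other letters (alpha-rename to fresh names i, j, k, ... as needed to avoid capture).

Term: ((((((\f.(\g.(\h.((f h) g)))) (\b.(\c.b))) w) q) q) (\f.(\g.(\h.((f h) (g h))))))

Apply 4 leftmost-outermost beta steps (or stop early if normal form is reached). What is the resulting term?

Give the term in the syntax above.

Answer: ((((\c.q) w) q) (\f.(\g.(\h.((f h) (g h))))))

Derivation:
Step 0: ((((((\f.(\g.(\h.((f h) g)))) (\b.(\c.b))) w) q) q) (\f.(\g.(\h.((f h) (g h))))))
Step 1: (((((\g.(\h.(((\b.(\c.b)) h) g))) w) q) q) (\f.(\g.(\h.((f h) (g h))))))
Step 2: ((((\h.(((\b.(\c.b)) h) w)) q) q) (\f.(\g.(\h.((f h) (g h))))))
Step 3: (((((\b.(\c.b)) q) w) q) (\f.(\g.(\h.((f h) (g h))))))
Step 4: ((((\c.q) w) q) (\f.(\g.(\h.((f h) (g h))))))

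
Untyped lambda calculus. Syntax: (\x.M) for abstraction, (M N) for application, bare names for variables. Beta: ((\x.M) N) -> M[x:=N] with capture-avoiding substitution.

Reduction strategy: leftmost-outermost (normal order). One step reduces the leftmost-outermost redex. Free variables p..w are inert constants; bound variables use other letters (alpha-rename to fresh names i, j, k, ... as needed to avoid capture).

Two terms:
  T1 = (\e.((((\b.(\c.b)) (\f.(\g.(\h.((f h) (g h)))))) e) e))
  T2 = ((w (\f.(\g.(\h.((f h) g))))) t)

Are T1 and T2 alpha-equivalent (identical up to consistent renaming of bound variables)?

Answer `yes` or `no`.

Term 1: (\e.((((\b.(\c.b)) (\f.(\g.(\h.((f h) (g h)))))) e) e))
Term 2: ((w (\f.(\g.(\h.((f h) g))))) t)
Alpha-equivalence: compare structure up to binder renaming.
Result: False

Answer: no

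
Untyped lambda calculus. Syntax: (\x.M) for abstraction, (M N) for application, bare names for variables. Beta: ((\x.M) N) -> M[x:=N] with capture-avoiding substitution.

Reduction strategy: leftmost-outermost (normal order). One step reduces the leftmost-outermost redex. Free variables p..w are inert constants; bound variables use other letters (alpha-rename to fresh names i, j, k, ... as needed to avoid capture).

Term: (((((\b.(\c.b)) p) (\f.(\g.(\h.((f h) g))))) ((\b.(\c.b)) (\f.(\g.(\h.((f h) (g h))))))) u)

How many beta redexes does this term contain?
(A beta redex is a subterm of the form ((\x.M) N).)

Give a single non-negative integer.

Term: (((((\b.(\c.b)) p) (\f.(\g.(\h.((f h) g))))) ((\b.(\c.b)) (\f.(\g.(\h.((f h) (g h))))))) u)
  Redex: ((\b.(\c.b)) p)
  Redex: ((\b.(\c.b)) (\f.(\g.(\h.((f h) (g h))))))
Total redexes: 2

Answer: 2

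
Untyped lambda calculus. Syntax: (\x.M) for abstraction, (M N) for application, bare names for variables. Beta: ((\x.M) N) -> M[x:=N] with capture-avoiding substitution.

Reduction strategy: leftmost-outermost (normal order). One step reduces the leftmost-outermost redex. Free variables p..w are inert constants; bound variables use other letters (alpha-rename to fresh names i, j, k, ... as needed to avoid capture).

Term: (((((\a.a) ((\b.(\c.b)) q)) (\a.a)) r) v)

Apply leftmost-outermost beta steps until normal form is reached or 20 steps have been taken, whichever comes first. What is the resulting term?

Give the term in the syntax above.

Step 0: (((((\a.a) ((\b.(\c.b)) q)) (\a.a)) r) v)
Step 1: (((((\b.(\c.b)) q) (\a.a)) r) v)
Step 2: ((((\c.q) (\a.a)) r) v)
Step 3: ((q r) v)

Answer: ((q r) v)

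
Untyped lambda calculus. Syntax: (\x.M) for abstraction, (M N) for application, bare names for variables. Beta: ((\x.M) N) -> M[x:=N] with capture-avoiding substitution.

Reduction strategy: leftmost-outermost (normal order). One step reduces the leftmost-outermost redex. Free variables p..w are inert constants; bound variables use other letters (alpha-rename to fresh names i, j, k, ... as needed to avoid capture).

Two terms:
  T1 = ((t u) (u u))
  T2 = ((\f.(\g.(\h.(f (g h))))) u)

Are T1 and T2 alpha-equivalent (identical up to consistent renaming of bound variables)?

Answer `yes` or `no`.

Term 1: ((t u) (u u))
Term 2: ((\f.(\g.(\h.(f (g h))))) u)
Alpha-equivalence: compare structure up to binder renaming.
Result: False

Answer: no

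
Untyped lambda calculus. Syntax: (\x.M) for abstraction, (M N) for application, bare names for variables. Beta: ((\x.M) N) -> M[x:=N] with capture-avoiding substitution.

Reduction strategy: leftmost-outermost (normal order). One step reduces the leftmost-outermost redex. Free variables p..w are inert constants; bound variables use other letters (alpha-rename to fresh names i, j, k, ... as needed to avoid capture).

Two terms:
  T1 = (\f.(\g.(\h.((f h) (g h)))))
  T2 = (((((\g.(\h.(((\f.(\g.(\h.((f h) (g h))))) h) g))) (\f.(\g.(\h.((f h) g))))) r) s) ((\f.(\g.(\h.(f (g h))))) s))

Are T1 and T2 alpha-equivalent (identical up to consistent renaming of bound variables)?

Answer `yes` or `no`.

Answer: no

Derivation:
Term 1: (\f.(\g.(\h.((f h) (g h)))))
Term 2: (((((\g.(\h.(((\f.(\g.(\h.((f h) (g h))))) h) g))) (\f.(\g.(\h.((f h) g))))) r) s) ((\f.(\g.(\h.(f (g h))))) s))
Alpha-equivalence: compare structure up to binder renaming.
Result: False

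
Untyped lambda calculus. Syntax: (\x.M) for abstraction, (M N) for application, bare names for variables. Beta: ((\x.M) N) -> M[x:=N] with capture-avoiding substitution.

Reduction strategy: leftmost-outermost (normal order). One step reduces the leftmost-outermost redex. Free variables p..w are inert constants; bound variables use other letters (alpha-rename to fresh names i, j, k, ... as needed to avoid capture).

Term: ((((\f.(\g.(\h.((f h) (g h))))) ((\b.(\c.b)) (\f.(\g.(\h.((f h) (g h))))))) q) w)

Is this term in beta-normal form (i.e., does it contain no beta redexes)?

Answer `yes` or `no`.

Term: ((((\f.(\g.(\h.((f h) (g h))))) ((\b.(\c.b)) (\f.(\g.(\h.((f h) (g h))))))) q) w)
Found 2 beta redex(es).

Answer: no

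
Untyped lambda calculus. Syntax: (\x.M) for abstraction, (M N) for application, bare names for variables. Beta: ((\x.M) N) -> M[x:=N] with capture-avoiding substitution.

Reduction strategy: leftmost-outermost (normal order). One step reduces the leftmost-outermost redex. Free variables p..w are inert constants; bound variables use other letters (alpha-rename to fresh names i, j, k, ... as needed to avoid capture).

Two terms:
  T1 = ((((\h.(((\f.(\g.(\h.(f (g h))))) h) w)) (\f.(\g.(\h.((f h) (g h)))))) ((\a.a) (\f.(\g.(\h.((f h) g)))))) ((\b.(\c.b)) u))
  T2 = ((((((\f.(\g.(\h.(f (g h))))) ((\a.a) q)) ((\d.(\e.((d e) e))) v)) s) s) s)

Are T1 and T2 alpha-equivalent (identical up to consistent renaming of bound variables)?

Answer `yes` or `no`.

Term 1: ((((\h.(((\f.(\g.(\h.(f (g h))))) h) w)) (\f.(\g.(\h.((f h) (g h)))))) ((\a.a) (\f.(\g.(\h.((f h) g)))))) ((\b.(\c.b)) u))
Term 2: ((((((\f.(\g.(\h.(f (g h))))) ((\a.a) q)) ((\d.(\e.((d e) e))) v)) s) s) s)
Alpha-equivalence: compare structure up to binder renaming.
Result: False

Answer: no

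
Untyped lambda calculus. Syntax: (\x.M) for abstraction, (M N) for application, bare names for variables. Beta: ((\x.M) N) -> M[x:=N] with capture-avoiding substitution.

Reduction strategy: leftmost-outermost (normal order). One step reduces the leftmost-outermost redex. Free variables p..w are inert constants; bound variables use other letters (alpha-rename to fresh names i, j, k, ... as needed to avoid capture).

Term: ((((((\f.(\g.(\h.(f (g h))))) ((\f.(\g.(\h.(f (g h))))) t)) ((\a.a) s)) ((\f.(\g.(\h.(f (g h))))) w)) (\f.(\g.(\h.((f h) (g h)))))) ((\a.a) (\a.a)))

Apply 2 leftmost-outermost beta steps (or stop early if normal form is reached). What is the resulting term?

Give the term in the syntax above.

Answer: ((((\h.(((\f.(\g.(\h.(f (g h))))) t) (((\a.a) s) h))) ((\f.(\g.(\h.(f (g h))))) w)) (\f.(\g.(\h.((f h) (g h)))))) ((\a.a) (\a.a)))

Derivation:
Step 0: ((((((\f.(\g.(\h.(f (g h))))) ((\f.(\g.(\h.(f (g h))))) t)) ((\a.a) s)) ((\f.(\g.(\h.(f (g h))))) w)) (\f.(\g.(\h.((f h) (g h)))))) ((\a.a) (\a.a)))
Step 1: (((((\g.(\h.(((\f.(\g.(\h.(f (g h))))) t) (g h)))) ((\a.a) s)) ((\f.(\g.(\h.(f (g h))))) w)) (\f.(\g.(\h.((f h) (g h)))))) ((\a.a) (\a.a)))
Step 2: ((((\h.(((\f.(\g.(\h.(f (g h))))) t) (((\a.a) s) h))) ((\f.(\g.(\h.(f (g h))))) w)) (\f.(\g.(\h.((f h) (g h)))))) ((\a.a) (\a.a)))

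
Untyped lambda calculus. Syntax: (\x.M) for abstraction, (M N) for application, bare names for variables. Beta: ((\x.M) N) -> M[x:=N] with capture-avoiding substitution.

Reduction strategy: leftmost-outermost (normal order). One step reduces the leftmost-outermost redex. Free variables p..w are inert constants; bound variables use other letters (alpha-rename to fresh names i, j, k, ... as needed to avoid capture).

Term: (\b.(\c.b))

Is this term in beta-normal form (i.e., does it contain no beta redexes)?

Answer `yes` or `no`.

Answer: yes

Derivation:
Term: (\b.(\c.b))
No beta redexes found.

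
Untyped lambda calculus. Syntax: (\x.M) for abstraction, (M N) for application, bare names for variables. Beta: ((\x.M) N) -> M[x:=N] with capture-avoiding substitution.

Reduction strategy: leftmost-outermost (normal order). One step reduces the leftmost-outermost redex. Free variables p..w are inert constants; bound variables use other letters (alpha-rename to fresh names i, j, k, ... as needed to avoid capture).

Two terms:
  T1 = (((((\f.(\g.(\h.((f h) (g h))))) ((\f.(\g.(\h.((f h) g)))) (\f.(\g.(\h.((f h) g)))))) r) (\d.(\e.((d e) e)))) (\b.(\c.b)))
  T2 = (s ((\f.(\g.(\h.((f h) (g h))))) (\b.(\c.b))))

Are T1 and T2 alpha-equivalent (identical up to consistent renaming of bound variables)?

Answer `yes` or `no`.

Term 1: (((((\f.(\g.(\h.((f h) (g h))))) ((\f.(\g.(\h.((f h) g)))) (\f.(\g.(\h.((f h) g)))))) r) (\d.(\e.((d e) e)))) (\b.(\c.b)))
Term 2: (s ((\f.(\g.(\h.((f h) (g h))))) (\b.(\c.b))))
Alpha-equivalence: compare structure up to binder renaming.
Result: False

Answer: no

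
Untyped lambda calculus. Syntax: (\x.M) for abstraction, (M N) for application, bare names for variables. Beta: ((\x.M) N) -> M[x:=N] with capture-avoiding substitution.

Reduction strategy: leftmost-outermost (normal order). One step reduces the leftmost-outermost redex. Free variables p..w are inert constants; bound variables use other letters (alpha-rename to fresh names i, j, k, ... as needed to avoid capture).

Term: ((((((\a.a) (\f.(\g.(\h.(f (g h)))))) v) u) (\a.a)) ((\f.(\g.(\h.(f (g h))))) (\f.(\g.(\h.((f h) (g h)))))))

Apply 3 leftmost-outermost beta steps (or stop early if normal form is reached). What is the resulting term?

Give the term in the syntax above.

Step 0: ((((((\a.a) (\f.(\g.(\h.(f (g h)))))) v) u) (\a.a)) ((\f.(\g.(\h.(f (g h))))) (\f.(\g.(\h.((f h) (g h)))))))
Step 1: (((((\f.(\g.(\h.(f (g h))))) v) u) (\a.a)) ((\f.(\g.(\h.(f (g h))))) (\f.(\g.(\h.((f h) (g h)))))))
Step 2: ((((\g.(\h.(v (g h)))) u) (\a.a)) ((\f.(\g.(\h.(f (g h))))) (\f.(\g.(\h.((f h) (g h)))))))
Step 3: (((\h.(v (u h))) (\a.a)) ((\f.(\g.(\h.(f (g h))))) (\f.(\g.(\h.((f h) (g h)))))))

Answer: (((\h.(v (u h))) (\a.a)) ((\f.(\g.(\h.(f (g h))))) (\f.(\g.(\h.((f h) (g h)))))))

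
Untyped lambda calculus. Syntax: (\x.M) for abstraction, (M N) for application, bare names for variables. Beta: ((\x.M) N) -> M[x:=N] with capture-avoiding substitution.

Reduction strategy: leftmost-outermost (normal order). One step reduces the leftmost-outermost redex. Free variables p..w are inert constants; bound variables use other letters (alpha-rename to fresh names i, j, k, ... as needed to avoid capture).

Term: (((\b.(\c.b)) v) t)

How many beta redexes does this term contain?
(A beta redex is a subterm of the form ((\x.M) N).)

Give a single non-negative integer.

Term: (((\b.(\c.b)) v) t)
  Redex: ((\b.(\c.b)) v)
Total redexes: 1

Answer: 1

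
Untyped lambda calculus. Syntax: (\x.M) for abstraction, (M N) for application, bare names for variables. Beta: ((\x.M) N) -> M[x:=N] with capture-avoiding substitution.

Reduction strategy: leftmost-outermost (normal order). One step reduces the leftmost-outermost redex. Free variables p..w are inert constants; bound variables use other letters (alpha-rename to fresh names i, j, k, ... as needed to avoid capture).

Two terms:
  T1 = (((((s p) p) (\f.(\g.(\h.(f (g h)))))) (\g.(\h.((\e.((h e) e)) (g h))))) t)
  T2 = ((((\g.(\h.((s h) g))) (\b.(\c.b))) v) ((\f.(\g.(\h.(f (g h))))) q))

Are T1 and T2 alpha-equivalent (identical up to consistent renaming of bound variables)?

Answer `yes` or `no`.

Answer: no

Derivation:
Term 1: (((((s p) p) (\f.(\g.(\h.(f (g h)))))) (\g.(\h.((\e.((h e) e)) (g h))))) t)
Term 2: ((((\g.(\h.((s h) g))) (\b.(\c.b))) v) ((\f.(\g.(\h.(f (g h))))) q))
Alpha-equivalence: compare structure up to binder renaming.
Result: False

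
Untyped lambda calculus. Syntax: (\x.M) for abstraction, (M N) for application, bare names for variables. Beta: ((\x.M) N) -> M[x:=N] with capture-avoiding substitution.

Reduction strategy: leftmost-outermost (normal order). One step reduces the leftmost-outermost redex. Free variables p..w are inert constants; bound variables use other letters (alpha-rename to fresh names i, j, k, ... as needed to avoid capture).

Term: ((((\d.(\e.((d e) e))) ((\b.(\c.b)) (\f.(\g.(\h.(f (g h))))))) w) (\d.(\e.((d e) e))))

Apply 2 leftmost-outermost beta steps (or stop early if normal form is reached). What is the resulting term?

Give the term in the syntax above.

Step 0: ((((\d.(\e.((d e) e))) ((\b.(\c.b)) (\f.(\g.(\h.(f (g h))))))) w) (\d.(\e.((d e) e))))
Step 1: (((\e.((((\b.(\c.b)) (\f.(\g.(\h.(f (g h)))))) e) e)) w) (\d.(\e.((d e) e))))
Step 2: (((((\b.(\c.b)) (\f.(\g.(\h.(f (g h)))))) w) w) (\d.(\e.((d e) e))))

Answer: (((((\b.(\c.b)) (\f.(\g.(\h.(f (g h)))))) w) w) (\d.(\e.((d e) e))))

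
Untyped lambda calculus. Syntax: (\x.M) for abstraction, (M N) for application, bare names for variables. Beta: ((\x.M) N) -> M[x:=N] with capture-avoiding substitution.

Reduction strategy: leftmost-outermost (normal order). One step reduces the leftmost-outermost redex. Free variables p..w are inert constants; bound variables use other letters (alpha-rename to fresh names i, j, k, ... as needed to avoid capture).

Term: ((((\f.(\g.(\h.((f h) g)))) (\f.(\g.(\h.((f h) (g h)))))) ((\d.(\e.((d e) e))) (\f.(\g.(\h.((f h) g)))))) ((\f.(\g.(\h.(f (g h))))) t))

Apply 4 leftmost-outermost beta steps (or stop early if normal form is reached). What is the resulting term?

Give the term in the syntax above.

Answer: ((\g.(\h.((((\f.(\g.(\h.(f (g h))))) t) h) (g h)))) ((\d.(\e.((d e) e))) (\f.(\g.(\h.((f h) g))))))

Derivation:
Step 0: ((((\f.(\g.(\h.((f h) g)))) (\f.(\g.(\h.((f h) (g h)))))) ((\d.(\e.((d e) e))) (\f.(\g.(\h.((f h) g)))))) ((\f.(\g.(\h.(f (g h))))) t))
Step 1: (((\g.(\h.(((\f.(\g.(\h.((f h) (g h))))) h) g))) ((\d.(\e.((d e) e))) (\f.(\g.(\h.((f h) g)))))) ((\f.(\g.(\h.(f (g h))))) t))
Step 2: ((\h.(((\f.(\g.(\h.((f h) (g h))))) h) ((\d.(\e.((d e) e))) (\f.(\g.(\h.((f h) g))))))) ((\f.(\g.(\h.(f (g h))))) t))
Step 3: (((\f.(\g.(\h.((f h) (g h))))) ((\f.(\g.(\h.(f (g h))))) t)) ((\d.(\e.((d e) e))) (\f.(\g.(\h.((f h) g))))))
Step 4: ((\g.(\h.((((\f.(\g.(\h.(f (g h))))) t) h) (g h)))) ((\d.(\e.((d e) e))) (\f.(\g.(\h.((f h) g))))))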